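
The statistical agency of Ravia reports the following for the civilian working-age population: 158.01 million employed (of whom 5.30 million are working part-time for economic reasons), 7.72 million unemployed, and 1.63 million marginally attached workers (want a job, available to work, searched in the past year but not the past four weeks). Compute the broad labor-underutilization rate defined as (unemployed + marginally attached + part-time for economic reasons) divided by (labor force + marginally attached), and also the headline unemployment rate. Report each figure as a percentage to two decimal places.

Labor force = 158.01 + 7.72 = 165.73 million.
Numerator = 7.72 + 1.63 + 5.30 = 14.65 million.
Denominator = 165.73 + 1.63 = 167.36 million.
Broad rate = 14.65 / 167.36 = 8.75%.
Headline unemployment rate = 7.72 / 165.73 = 4.66%.

Broad underutilization rate ≈ 8.75%; headline unemployment rate ≈ 4.66%.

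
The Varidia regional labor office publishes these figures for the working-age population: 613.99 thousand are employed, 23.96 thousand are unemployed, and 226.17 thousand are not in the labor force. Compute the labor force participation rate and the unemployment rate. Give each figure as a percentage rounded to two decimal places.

Labor force participation rate ≈ 73.83%; unemployment rate ≈ 3.76%.

Labor force = employed + unemployed = 613.99 + 23.96 = 637.95 thousand.
Working-age population = 637.95 + 226.17 = 864.12 thousand.
Unemployment rate = 23.96 / 637.95 = 3.76%.
Labor force participation rate = 637.95 / 864.12 = 73.83%.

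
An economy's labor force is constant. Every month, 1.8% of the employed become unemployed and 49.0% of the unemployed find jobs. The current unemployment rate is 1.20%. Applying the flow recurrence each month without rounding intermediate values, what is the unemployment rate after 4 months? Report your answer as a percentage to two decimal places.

With a fixed labor force, u_{t+1} = u_t + s·(1−u_t) − f·u_t = u_t·(1−s−f) + s.
Here 1−s−f = 0.492 and s = 0.018.
u_1 = 0.012000 × 0.492 + 0.018 = 0.023904.
u_2 = 0.023904 × 0.492 + 0.018 = 0.029761.
u_3 = 0.029761 × 0.492 + 0.018 = 0.032642.
u_4 = 0.032642 × 0.492 + 0.018 = 0.034060.

Unemployment rate after four months ≈ 3.41%.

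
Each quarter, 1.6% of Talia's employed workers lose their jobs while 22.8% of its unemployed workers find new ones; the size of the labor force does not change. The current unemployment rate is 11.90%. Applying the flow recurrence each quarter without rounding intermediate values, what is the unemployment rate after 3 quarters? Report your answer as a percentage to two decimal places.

With a fixed labor force, u_{t+1} = u_t + s·(1−u_t) − f·u_t = u_t·(1−s−f) + s.
Here 1−s−f = 0.756 and s = 0.016.
u_1 = 0.119000 × 0.756 + 0.016 = 0.105964.
u_2 = 0.105964 × 0.756 + 0.016 = 0.096109.
u_3 = 0.096109 × 0.756 + 0.016 = 0.088658.

Unemployment rate after three quarters ≈ 8.87%.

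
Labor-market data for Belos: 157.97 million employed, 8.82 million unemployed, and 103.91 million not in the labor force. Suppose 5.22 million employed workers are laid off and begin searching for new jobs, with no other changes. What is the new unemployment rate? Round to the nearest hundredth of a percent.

Initially, labor force = 157.97 + 8.82 = 166.79 million, so u = 8.82/166.79 = 5.29%.
After the change, employed falls and unemployed rises by 5.22; labor force unchanged → E = 152.75, U = 14.04, labor force = 166.79 million.
New unemployment rate = 14.04 / 166.79 = 8.42%.

New unemployment rate ≈ 8.42%.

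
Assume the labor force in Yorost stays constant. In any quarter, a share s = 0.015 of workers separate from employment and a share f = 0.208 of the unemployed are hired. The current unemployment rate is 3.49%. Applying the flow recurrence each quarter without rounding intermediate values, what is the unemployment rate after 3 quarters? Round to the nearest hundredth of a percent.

With a fixed labor force, u_{t+1} = u_t + s·(1−u_t) − f·u_t = u_t·(1−s−f) + s.
Here 1−s−f = 0.777 and s = 0.015.
u_1 = 0.034900 × 0.777 + 0.015 = 0.042117.
u_2 = 0.042117 × 0.777 + 0.015 = 0.047725.
u_3 = 0.047725 × 0.777 + 0.015 = 0.052082.

Unemployment rate after three quarters ≈ 5.21%.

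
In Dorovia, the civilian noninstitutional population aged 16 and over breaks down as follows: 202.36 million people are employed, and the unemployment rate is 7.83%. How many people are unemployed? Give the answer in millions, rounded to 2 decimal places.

About 17.19 million are unemployed.

Let U be the number unemployed. The labor force is E + U, and U/(E+U) = 0.0783.
So U = 0.0783 × 202.36 / (1 − 0.0783) = 15.8448 / 0.9217 ≈ 17.19 million.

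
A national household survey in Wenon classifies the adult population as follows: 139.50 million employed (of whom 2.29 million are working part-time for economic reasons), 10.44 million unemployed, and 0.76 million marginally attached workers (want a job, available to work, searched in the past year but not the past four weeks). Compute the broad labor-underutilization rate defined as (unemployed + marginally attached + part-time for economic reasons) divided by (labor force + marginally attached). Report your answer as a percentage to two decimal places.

Labor force = 139.50 + 10.44 = 149.94 million.
Numerator = 10.44 + 0.76 + 2.29 = 13.49 million.
Denominator = 149.94 + 0.76 = 150.70 million.
Broad rate = 13.49 / 150.70 = 8.95%.

Broad underutilization rate ≈ 8.95%.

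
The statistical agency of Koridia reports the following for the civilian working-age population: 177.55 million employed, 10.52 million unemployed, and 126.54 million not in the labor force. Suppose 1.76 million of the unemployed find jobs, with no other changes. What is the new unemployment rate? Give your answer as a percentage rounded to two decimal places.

New unemployment rate ≈ 4.66%.

Initially, labor force = 177.55 + 10.52 = 188.07 million, so u = 10.52/188.07 = 5.59%.
After the change, unemployed falls and employed rises by 1.76; labor force unchanged → E = 179.31, U = 8.76, labor force = 188.07 million.
New unemployment rate = 8.76 / 188.07 = 4.66%.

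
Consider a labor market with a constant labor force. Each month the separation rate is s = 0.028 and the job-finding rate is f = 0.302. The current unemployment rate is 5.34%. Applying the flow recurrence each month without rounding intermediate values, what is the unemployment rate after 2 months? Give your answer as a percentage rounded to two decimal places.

Unemployment rate after two months ≈ 7.07%.

With a fixed labor force, u_{t+1} = u_t + s·(1−u_t) − f·u_t = u_t·(1−s−f) + s.
Here 1−s−f = 0.670 and s = 0.028.
u_1 = 0.053400 × 0.670 + 0.028 = 0.063778.
u_2 = 0.063778 × 0.670 + 0.028 = 0.070731.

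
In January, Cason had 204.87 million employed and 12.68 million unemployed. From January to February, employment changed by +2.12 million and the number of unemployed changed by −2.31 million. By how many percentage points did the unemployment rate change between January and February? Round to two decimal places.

January: labor force = 204.87 + 12.68 = 217.55; u = 12.68/217.55 = 5.83%.
February: labor force = 206.99 + 10.37 = 217.36; u = 10.37/217.36 = 4.77%.
Change = 4.77% − 5.83% = −1.06 pp.

The unemployment rate changed by −1.06 percentage points.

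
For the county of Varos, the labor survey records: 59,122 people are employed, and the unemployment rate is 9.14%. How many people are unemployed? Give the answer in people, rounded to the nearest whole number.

Let U be the number unemployed. The labor force is E + U, and U/(E+U) = 0.0914.
So U = 0.0914 × 59,122 / (1 − 0.0914) = 5403.75 / 0.9086 ≈ 5,947.

About 5,947 are unemployed.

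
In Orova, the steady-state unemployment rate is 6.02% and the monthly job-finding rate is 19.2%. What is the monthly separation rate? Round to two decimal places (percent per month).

Separation rate ≈ 1.23% per month.

From u* = s/(s+f): s = u·f/(1−u).
s = 0.0602 × 19.2 / (1 − 0.0602) = 1.1558 / 0.9398 ≈ 1.23% per month.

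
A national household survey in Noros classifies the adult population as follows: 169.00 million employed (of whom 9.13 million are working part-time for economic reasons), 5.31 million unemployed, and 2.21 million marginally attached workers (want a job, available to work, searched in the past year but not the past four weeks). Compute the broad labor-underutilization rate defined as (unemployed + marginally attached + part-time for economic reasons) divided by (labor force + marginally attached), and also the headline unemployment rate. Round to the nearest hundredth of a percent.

Labor force = 169.00 + 5.31 = 174.31 million.
Numerator = 5.31 + 2.21 + 9.13 = 16.65 million.
Denominator = 174.31 + 2.21 = 176.52 million.
Broad rate = 16.65 / 176.52 = 9.43%.
Headline unemployment rate = 5.31 / 174.31 = 3.05%.

Broad underutilization rate ≈ 9.43%; headline unemployment rate ≈ 3.05%.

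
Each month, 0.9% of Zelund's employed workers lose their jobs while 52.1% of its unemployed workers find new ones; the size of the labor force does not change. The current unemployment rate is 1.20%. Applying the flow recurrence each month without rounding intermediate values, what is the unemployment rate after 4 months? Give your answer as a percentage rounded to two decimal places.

With a fixed labor force, u_{t+1} = u_t + s·(1−u_t) − f·u_t = u_t·(1−s−f) + s.
Here 1−s−f = 0.470 and s = 0.009.
u_1 = 0.012000 × 0.470 + 0.009 = 0.014640.
u_2 = 0.014640 × 0.470 + 0.009 = 0.015881.
u_3 = 0.015881 × 0.470 + 0.009 = 0.016464.
u_4 = 0.016464 × 0.470 + 0.009 = 0.016738.

Unemployment rate after four months ≈ 1.67%.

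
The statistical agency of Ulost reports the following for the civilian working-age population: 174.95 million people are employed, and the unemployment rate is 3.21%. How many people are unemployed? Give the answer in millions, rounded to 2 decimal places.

Let U be the number unemployed. The labor force is E + U, and U/(E+U) = 0.0321.
So U = 0.0321 × 174.95 / (1 − 0.0321) = 5.6159 / 0.9679 ≈ 5.80 million.

About 5.80 million are unemployed.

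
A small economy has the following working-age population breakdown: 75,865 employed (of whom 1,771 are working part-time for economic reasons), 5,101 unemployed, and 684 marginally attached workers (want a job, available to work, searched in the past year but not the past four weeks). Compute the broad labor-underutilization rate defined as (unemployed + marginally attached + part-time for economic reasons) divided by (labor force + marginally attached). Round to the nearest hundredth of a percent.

Labor force = 75,865 + 5,101 = 80,966.
Numerator = 5,101 + 684 + 1,771 = 7,556.
Denominator = 80,966 + 684 = 81,650.
Broad rate = 7,556 / 81,650 = 9.25%.

Broad underutilization rate ≈ 9.25%.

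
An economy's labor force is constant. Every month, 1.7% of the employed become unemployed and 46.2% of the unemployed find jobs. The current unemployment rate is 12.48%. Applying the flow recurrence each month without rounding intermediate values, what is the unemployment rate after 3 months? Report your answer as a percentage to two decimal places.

With a fixed labor force, u_{t+1} = u_t + s·(1−u_t) − f·u_t = u_t·(1−s−f) + s.
Here 1−s−f = 0.521 and s = 0.017.
u_1 = 0.124800 × 0.521 + 0.017 = 0.082021.
u_2 = 0.082021 × 0.521 + 0.017 = 0.059733.
u_3 = 0.059733 × 0.521 + 0.017 = 0.048121.

Unemployment rate after three months ≈ 4.81%.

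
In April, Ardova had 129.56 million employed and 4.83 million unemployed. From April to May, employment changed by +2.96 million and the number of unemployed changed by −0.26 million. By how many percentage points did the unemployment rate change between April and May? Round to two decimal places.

The unemployment rate changed by −0.26 percentage points.

April: labor force = 129.56 + 4.83 = 134.39; u = 4.83/134.39 = 3.59%.
May: labor force = 132.52 + 4.57 = 137.09; u = 4.57/137.09 = 3.33%.
Change = 3.33% − 3.59% = −0.26 pp.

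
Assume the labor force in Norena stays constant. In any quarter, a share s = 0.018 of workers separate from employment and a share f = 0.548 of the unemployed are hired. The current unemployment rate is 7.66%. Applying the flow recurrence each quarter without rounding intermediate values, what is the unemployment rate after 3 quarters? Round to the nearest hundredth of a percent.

Unemployment rate after three quarters ≈ 3.55%.

With a fixed labor force, u_{t+1} = u_t + s·(1−u_t) − f·u_t = u_t·(1−s−f) + s.
Here 1−s−f = 0.434 and s = 0.018.
u_1 = 0.076600 × 0.434 + 0.018 = 0.051244.
u_2 = 0.051244 × 0.434 + 0.018 = 0.040240.
u_3 = 0.040240 × 0.434 + 0.018 = 0.035464.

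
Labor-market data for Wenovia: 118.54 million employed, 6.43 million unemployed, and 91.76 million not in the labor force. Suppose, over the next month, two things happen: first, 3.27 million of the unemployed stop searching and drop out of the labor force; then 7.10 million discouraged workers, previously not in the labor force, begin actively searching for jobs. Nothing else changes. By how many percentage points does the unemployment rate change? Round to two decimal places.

Initially, labor force = 118.54 + 6.43 = 124.97 million, so u = 6.43/124.97 = 5.15%.
After the first change, unemployed and labor force both fall by 3.27 → E = 118.54, U = 3.16, labor force = 121.70 million.
After the second change, unemployed and labor force both rise by 7.10 → E = 118.54, U = 10.26, labor force = 128.80 million.
New unemployment rate = 10.26 / 128.80 = 7.97%.
Change = 7.97% − 5.15% = +2.82 percentage points.

The unemployment rate changes by +2.82 percentage points.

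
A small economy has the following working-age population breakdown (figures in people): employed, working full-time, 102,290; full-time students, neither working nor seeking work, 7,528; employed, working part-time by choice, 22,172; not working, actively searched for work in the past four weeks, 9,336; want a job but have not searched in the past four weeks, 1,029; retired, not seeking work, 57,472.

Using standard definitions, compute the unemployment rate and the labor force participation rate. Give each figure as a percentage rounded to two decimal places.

Unemployment rate ≈ 6.98%; labor force participation rate ≈ 66.96%.

Employed = 102,290 + 22,172 = 124,462.
Unemployed = 9,336.
Labor force = 124,462 + 9,336 = 133,798.
Not in labor force = 7,528 + 1,029 + 57,472 = 66,029 (those not working and not actively searching are outside the labor force — including those who want a job but have given up searching).
Civilian working-age population = 133,798 + 66,029 = 199,827.
Unemployment rate = 9,336 / 133,798 = 6.98%.
Labor force participation rate = 133,798 / 199,827 = 66.96%.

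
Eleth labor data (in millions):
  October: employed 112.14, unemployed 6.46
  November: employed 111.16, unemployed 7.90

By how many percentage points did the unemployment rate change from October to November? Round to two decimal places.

The unemployment rate changed by +1.19 percentage points.

October: labor force = 112.14 + 6.46 = 118.60; u = 6.46/118.60 = 5.45%.
November: labor force = 111.16 + 7.90 = 119.06; u = 7.90/119.06 = 6.64%.
Change = 6.64% − 5.45% = +1.19 pp.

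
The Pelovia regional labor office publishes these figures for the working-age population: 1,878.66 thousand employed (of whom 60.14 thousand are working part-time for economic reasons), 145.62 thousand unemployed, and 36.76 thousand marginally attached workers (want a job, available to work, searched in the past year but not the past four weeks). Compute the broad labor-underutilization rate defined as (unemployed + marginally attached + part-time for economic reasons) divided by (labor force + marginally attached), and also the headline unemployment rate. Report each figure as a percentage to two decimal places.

Labor force = 1,878.66 + 145.62 = 2,024.28 thousand.
Numerator = 145.62 + 36.76 + 60.14 = 242.52 thousand.
Denominator = 2,024.28 + 36.76 = 2,061.04 thousand.
Broad rate = 242.52 / 2,061.04 = 11.77%.
Headline unemployment rate = 145.62 / 2,024.28 = 7.19%.

Broad underutilization rate ≈ 11.77%; headline unemployment rate ≈ 7.19%.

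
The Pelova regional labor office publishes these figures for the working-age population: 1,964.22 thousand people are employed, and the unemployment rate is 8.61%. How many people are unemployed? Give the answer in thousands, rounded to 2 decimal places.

Let U be the number unemployed. The labor force is E + U, and U/(E+U) = 0.0861.
So U = 0.0861 × 1,964.22 / (1 − 0.0861) = 169.1193 / 0.9139 ≈ 185.05 thousand.

About 185.05 thousand are unemployed.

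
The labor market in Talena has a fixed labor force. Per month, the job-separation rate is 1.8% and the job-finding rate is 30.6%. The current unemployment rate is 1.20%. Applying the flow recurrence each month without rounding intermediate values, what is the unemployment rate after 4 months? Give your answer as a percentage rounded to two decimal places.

With a fixed labor force, u_{t+1} = u_t + s·(1−u_t) − f·u_t = u_t·(1−s−f) + s.
Here 1−s−f = 0.676 and s = 0.018.
u_1 = 0.012000 × 0.676 + 0.018 = 0.026112.
u_2 = 0.026112 × 0.676 + 0.018 = 0.035652.
u_3 = 0.035652 × 0.676 + 0.018 = 0.042101.
u_4 = 0.042101 × 0.676 + 0.018 = 0.046460.

Unemployment rate after four months ≈ 4.65%.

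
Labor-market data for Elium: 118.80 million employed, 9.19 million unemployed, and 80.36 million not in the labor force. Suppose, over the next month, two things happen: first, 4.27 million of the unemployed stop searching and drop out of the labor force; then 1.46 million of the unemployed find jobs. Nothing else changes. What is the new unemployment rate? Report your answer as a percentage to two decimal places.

Initially, labor force = 118.80 + 9.19 = 127.99 million, so u = 9.19/127.99 = 7.18%.
After the first change, unemployed and labor force both fall by 4.27 → E = 118.80, U = 4.92, labor force = 123.72 million.
After the second change, unemployed falls and employed rises by 1.46; labor force unchanged → E = 120.26, U = 3.46, labor force = 123.72 million.
New unemployment rate = 3.46 / 123.72 = 2.80%.

New unemployment rate ≈ 2.80%.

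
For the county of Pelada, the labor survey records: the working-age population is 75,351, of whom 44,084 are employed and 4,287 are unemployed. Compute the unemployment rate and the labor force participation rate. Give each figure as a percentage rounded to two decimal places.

Labor force = employed + unemployed = 44,084 + 4,287 = 48,371.
Unemployment rate = 4,287 / 48,371 = 8.86%.
Labor force participation rate = 48,371 / 75,351 = 64.19%.

Unemployment rate ≈ 8.86%; labor force participation rate ≈ 64.19%.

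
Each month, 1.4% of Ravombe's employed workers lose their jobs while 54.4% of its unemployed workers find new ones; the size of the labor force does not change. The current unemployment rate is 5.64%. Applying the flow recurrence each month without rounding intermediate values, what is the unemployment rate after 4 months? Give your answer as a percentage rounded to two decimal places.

Unemployment rate after four months ≈ 2.63%.

With a fixed labor force, u_{t+1} = u_t + s·(1−u_t) − f·u_t = u_t·(1−s−f) + s.
Here 1−s−f = 0.442 and s = 0.014.
u_1 = 0.056400 × 0.442 + 0.014 = 0.038929.
u_2 = 0.038929 × 0.442 + 0.014 = 0.031207.
u_3 = 0.031207 × 0.442 + 0.014 = 0.027793.
u_4 = 0.027793 × 0.442 + 0.014 = 0.026285.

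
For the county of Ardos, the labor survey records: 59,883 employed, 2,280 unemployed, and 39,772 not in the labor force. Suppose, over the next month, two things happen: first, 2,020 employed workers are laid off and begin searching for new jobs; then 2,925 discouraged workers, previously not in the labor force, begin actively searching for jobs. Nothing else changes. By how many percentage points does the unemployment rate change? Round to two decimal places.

The unemployment rate changes by +7.43 percentage points.

Initially, labor force = 59,883 + 2,280 = 62,163, so u = 2,280/62,163 = 3.67%.
After the first change, employed falls and unemployed rises by 2,020; labor force unchanged → E = 57,863, U = 4,300, labor force = 62,163.
After the second change, unemployed and labor force both rise by 2,925 → E = 57,863, U = 7,225, labor force = 65,088.
New unemployment rate = 7,225 / 65,088 = 11.10%.
Change = 11.10% − 3.67% = +7.43 percentage points.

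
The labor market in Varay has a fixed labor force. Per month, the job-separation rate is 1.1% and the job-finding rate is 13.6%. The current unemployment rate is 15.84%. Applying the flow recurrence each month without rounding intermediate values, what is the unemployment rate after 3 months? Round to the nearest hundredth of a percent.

With a fixed labor force, u_{t+1} = u_t + s·(1−u_t) − f·u_t = u_t·(1−s−f) + s.
Here 1−s−f = 0.853 and s = 0.011.
u_1 = 0.158400 × 0.853 + 0.011 = 0.146115.
u_2 = 0.146115 × 0.853 + 0.011 = 0.135636.
u_3 = 0.135636 × 0.853 + 0.011 = 0.126698.

Unemployment rate after three months ≈ 12.67%.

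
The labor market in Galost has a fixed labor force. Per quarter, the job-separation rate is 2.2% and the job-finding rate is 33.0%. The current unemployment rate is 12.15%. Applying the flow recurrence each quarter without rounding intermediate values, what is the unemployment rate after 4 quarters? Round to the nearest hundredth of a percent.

Unemployment rate after four quarters ≈ 7.29%.

With a fixed labor force, u_{t+1} = u_t + s·(1−u_t) − f·u_t = u_t·(1−s−f) + s.
Here 1−s−f = 0.648 and s = 0.022.
u_1 = 0.121500 × 0.648 + 0.022 = 0.100732.
u_2 = 0.100732 × 0.648 + 0.022 = 0.087274.
u_3 = 0.087274 × 0.648 + 0.022 = 0.078554.
u_4 = 0.078554 × 0.648 + 0.022 = 0.072903.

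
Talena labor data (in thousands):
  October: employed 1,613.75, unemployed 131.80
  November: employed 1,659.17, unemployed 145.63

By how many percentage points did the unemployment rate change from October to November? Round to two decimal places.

October: labor force = 1,613.75 + 131.80 = 1,745.55; u = 131.80/1,745.55 = 7.55%.
November: labor force = 1,659.17 + 145.63 = 1,804.80; u = 145.63/1,804.80 = 8.07%.
Change = 8.07% − 7.55% = +0.52 pp.

The unemployment rate changed by +0.52 percentage points.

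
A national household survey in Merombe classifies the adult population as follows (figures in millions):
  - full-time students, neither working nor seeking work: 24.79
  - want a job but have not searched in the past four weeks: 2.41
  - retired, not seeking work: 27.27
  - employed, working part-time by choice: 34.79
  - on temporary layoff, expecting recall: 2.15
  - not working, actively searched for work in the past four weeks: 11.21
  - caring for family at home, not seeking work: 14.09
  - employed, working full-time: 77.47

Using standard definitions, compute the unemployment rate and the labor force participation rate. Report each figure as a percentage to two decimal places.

Employed = 34.79 + 77.47 = 112.26 million.
Unemployed = 2.15 + 11.21 = 13.36 million (jobless and actively searching, or on temporary layoff).
Labor force = 112.26 + 13.36 = 125.62 million.
Not in labor force = 24.79 + 2.41 + 27.27 + 14.09 = 68.56 million (those not working and not actively searching are outside the labor force — including those who want a job but have given up searching).
Civilian working-age population = 125.62 + 68.56 = 194.18 million.
Unemployment rate = 13.36 / 125.62 = 10.64%.
Labor force participation rate = 125.62 / 194.18 = 64.69%.

Unemployment rate ≈ 10.64%; labor force participation rate ≈ 64.69%.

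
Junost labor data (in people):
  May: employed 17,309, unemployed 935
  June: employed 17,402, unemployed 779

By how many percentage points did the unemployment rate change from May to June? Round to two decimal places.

The unemployment rate changed by −0.84 percentage points.

May: labor force = 17,309 + 935 = 18,244; u = 935/18,244 = 5.12%.
June: labor force = 17,402 + 779 = 18,181; u = 779/18,181 = 4.28%.
Change = 4.28% − 5.12% = −0.84 pp.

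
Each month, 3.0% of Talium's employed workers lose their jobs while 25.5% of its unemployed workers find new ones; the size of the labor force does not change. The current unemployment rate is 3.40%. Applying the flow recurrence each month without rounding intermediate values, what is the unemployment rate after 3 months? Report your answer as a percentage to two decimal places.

Unemployment rate after three months ≈ 7.92%.

With a fixed labor force, u_{t+1} = u_t + s·(1−u_t) − f·u_t = u_t·(1−s−f) + s.
Here 1−s−f = 0.715 and s = 0.030.
u_1 = 0.034000 × 0.715 + 0.030 = 0.054310.
u_2 = 0.054310 × 0.715 + 0.030 = 0.068832.
u_3 = 0.068832 × 0.715 + 0.030 = 0.079215.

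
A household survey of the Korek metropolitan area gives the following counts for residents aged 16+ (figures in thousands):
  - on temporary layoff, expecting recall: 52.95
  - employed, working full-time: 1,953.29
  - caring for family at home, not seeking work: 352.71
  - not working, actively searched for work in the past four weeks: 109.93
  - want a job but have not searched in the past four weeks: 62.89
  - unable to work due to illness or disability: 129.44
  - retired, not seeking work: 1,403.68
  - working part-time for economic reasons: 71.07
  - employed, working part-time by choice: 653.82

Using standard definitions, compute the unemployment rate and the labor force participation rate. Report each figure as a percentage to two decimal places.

Employed = 1,953.29 + 71.07 + 653.82 = 2,678.18 thousand (anyone who worked, including part-time for economic reasons, counts as employed).
Unemployed = 52.95 + 109.93 = 162.88 thousand (jobless and actively searching, or on temporary layoff).
Labor force = 2,678.18 + 162.88 = 2,841.06 thousand.
Not in labor force = 352.71 + 62.89 + 129.44 + 1,403.68 = 1,948.72 thousand (those not working and not actively searching are outside the labor force — including those who want a job but have given up searching).
Civilian working-age population = 2,841.06 + 1,948.72 = 4,789.78 thousand.
Unemployment rate = 162.88 / 2,841.06 = 5.73%.
Labor force participation rate = 2,841.06 / 4,789.78 = 59.32%.

Unemployment rate ≈ 5.73%; labor force participation rate ≈ 59.32%.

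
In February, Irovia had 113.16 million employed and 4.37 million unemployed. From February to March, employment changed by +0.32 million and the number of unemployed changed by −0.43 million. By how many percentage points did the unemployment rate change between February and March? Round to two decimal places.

The unemployment rate changed by −0.36 percentage points.

February: labor force = 113.16 + 4.37 = 117.53; u = 4.37/117.53 = 3.72%.
March: labor force = 113.48 + 3.94 = 117.42; u = 3.94/117.42 = 3.36%.
Change = 3.36% − 3.72% = −0.36 pp.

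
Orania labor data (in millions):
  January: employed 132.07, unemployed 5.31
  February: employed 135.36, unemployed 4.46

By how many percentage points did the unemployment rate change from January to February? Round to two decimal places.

January: labor force = 132.07 + 5.31 = 137.38; u = 5.31/137.38 = 3.87%.
February: labor force = 135.36 + 4.46 = 139.82; u = 4.46/139.82 = 3.19%.
Change = 3.19% − 3.87% = −0.68 pp.

The unemployment rate changed by −0.68 percentage points.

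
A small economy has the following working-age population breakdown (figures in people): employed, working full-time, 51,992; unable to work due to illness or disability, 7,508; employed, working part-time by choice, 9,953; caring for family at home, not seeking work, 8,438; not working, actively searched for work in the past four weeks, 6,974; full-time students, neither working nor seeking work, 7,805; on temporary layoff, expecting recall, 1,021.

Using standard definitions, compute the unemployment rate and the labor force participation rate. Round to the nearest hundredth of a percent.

Employed = 51,992 + 9,953 = 61,945.
Unemployed = 6,974 + 1,021 = 7,995 (jobless and actively searching, or on temporary layoff).
Labor force = 61,945 + 7,995 = 69,940.
Not in labor force = 7,508 + 8,438 + 7,805 = 23,751 (those not working and not actively searching are outside the labor force).
Civilian working-age population = 69,940 + 23,751 = 93,691.
Unemployment rate = 7,995 / 69,940 = 11.43%.
Labor force participation rate = 69,940 / 93,691 = 74.65%.

Unemployment rate ≈ 11.43%; labor force participation rate ≈ 74.65%.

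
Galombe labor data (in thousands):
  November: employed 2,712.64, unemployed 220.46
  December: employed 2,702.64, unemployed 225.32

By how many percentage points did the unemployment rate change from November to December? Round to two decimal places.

November: labor force = 2,712.64 + 220.46 = 2,933.10; u = 220.46/2,933.10 = 7.52%.
December: labor force = 2,702.64 + 225.32 = 2,927.96; u = 225.32/2,927.96 = 7.70%.
Change = 7.70% − 7.52% = +0.18 pp.

The unemployment rate changed by +0.18 percentage points.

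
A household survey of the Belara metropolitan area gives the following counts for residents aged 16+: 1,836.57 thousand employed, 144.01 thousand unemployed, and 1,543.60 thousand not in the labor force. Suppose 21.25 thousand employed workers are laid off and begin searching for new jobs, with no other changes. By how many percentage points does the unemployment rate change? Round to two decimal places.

The unemployment rate changes by +1.07 percentage points.

Initially, labor force = 1,836.57 + 144.01 = 1,980.58 thousand, so u = 144.01/1,980.58 = 7.27%.
After the change, employed falls and unemployed rises by 21.25; labor force unchanged → E = 1,815.32, U = 165.26, labor force = 1,980.58 thousand.
New unemployment rate = 165.26 / 1,980.58 = 8.34%.
Change = 8.34% − 7.27% = +1.07 percentage points.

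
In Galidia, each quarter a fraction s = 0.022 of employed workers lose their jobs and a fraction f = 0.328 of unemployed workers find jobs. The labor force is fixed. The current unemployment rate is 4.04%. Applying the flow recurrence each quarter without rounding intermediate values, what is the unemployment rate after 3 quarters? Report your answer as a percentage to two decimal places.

With a fixed labor force, u_{t+1} = u_t + s·(1−u_t) − f·u_t = u_t·(1−s−f) + s.
Here 1−s−f = 0.650 and s = 0.022.
u_1 = 0.040400 × 0.650 + 0.022 = 0.048260.
u_2 = 0.048260 × 0.650 + 0.022 = 0.053369.
u_3 = 0.053369 × 0.650 + 0.022 = 0.056690.

Unemployment rate after three quarters ≈ 5.67%.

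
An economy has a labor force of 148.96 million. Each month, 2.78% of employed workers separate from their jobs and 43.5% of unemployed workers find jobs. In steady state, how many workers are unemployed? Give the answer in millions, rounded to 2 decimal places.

About 8.95 million are unemployed in steady state.

Steady-state unemployment rate u* = s/(s+f) = 2.78/(2.78+43.5) = 0.060069.
Unemployed = u* × labor force = 0.060069 × 148.96 ≈ 8.95 million.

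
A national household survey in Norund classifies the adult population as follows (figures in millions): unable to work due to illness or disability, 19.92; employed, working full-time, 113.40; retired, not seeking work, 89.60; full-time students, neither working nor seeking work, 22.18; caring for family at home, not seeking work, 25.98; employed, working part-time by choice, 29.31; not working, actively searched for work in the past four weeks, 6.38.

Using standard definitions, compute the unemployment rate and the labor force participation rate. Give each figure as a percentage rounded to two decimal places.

Unemployment rate ≈ 4.28%; labor force participation rate ≈ 48.60%.

Employed = 113.40 + 29.31 = 142.71 million.
Unemployed = 6.38 million.
Labor force = 142.71 + 6.38 = 149.09 million.
Not in labor force = 19.92 + 89.60 + 22.18 + 25.98 = 157.68 million (those not working and not actively searching are outside the labor force).
Civilian working-age population = 149.09 + 157.68 = 306.77 million.
Unemployment rate = 6.38 / 149.09 = 4.28%.
Labor force participation rate = 149.09 / 306.77 = 48.60%.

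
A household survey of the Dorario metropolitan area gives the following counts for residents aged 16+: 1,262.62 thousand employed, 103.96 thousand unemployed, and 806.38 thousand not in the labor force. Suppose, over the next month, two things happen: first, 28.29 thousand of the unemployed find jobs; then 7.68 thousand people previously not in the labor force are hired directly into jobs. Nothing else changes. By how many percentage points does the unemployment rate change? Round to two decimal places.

The unemployment rate changes by −2.10 percentage points.

Initially, labor force = 1,262.62 + 103.96 = 1,366.58 thousand, so u = 103.96/1,366.58 = 7.61%.
After the first change, unemployed falls and employed rises by 28.29; labor force unchanged → E = 1,290.91, U = 75.67, labor force = 1,366.58 thousand.
After the second change, employed and labor force both rise by 7.68; unemployed unchanged → E = 1,298.59, U = 75.67, labor force = 1,374.26 thousand.
New unemployment rate = 75.67 / 1,374.26 = 5.51%.
Change = 5.51% − 7.61% = −2.10 percentage points.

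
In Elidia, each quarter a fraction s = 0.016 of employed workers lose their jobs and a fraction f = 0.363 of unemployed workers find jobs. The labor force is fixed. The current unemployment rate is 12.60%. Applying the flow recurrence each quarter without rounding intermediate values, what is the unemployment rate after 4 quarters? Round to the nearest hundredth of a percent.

Unemployment rate after four quarters ≈ 5.47%.

With a fixed labor force, u_{t+1} = u_t + s·(1−u_t) − f·u_t = u_t·(1−s−f) + s.
Here 1−s−f = 0.621 and s = 0.016.
u_1 = 0.126000 × 0.621 + 0.016 = 0.094246.
u_2 = 0.094246 × 0.621 + 0.016 = 0.074527.
u_3 = 0.074527 × 0.621 + 0.016 = 0.062281.
u_4 = 0.062281 × 0.621 + 0.016 = 0.054677.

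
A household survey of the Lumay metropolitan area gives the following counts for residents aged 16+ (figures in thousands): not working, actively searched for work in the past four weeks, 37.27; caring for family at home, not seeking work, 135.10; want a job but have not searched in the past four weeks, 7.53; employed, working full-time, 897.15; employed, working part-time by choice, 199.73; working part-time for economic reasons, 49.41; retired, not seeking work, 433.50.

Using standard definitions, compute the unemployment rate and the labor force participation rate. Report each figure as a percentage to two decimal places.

Employed = 897.15 + 199.73 + 49.41 = 1,146.29 thousand (anyone who worked, including part-time for economic reasons, counts as employed).
Unemployed = 37.27 thousand.
Labor force = 1,146.29 + 37.27 = 1,183.56 thousand.
Not in labor force = 135.10 + 7.53 + 433.50 = 576.13 thousand (those not working and not actively searching are outside the labor force — including those who want a job but have given up searching).
Civilian working-age population = 1,183.56 + 576.13 = 1,759.69 thousand.
Unemployment rate = 37.27 / 1,183.56 = 3.15%.
Labor force participation rate = 1,183.56 / 1,759.69 = 67.26%.

Unemployment rate ≈ 3.15%; labor force participation rate ≈ 67.26%.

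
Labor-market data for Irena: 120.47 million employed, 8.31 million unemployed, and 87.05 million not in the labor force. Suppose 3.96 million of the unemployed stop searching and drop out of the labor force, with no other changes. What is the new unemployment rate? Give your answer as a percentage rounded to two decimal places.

New unemployment rate ≈ 3.49%.

Initially, labor force = 120.47 + 8.31 = 128.78 million, so u = 8.31/128.78 = 6.45%.
After the change, unemployed and labor force both fall by 3.96 → E = 120.47, U = 4.35, labor force = 124.82 million.
New unemployment rate = 4.35 / 124.82 = 3.49%.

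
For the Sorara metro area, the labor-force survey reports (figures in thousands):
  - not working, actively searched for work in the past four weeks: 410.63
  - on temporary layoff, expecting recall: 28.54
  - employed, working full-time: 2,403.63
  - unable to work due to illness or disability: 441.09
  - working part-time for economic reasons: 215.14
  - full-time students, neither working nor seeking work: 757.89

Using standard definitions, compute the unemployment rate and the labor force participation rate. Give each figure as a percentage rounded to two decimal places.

Employed = 2,403.63 + 215.14 = 2,618.77 thousand (anyone who worked, including part-time for economic reasons, counts as employed).
Unemployed = 410.63 + 28.54 = 439.17 thousand (jobless and actively searching, or on temporary layoff).
Labor force = 2,618.77 + 439.17 = 3,057.94 thousand.
Not in labor force = 441.09 + 757.89 = 1,198.98 thousand (those not working and not actively searching are outside the labor force).
Civilian working-age population = 3,057.94 + 1,198.98 = 4,256.92 thousand.
Unemployment rate = 439.17 / 3,057.94 = 14.36%.
Labor force participation rate = 3,057.94 / 4,256.92 = 71.83%.

Unemployment rate ≈ 14.36%; labor force participation rate ≈ 71.83%.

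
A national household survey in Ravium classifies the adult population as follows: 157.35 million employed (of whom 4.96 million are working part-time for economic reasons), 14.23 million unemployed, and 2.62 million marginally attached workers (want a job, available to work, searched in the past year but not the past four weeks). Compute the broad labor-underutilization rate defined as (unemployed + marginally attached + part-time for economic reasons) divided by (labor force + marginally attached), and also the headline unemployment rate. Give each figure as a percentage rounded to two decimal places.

Broad underutilization rate ≈ 12.52%; headline unemployment rate ≈ 8.29%.

Labor force = 157.35 + 14.23 = 171.58 million.
Numerator = 14.23 + 2.62 + 4.96 = 21.81 million.
Denominator = 171.58 + 2.62 = 174.20 million.
Broad rate = 21.81 / 174.20 = 12.52%.
Headline unemployment rate = 14.23 / 171.58 = 8.29%.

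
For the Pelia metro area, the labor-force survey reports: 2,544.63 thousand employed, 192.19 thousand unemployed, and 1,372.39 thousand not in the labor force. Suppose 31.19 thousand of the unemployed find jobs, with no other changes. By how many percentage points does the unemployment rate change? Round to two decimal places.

The unemployment rate changes by −1.14 percentage points.

Initially, labor force = 2,544.63 + 192.19 = 2,736.82 thousand, so u = 192.19/2,736.82 = 7.02%.
After the change, unemployed falls and employed rises by 31.19; labor force unchanged → E = 2,575.82, U = 161.00, labor force = 2,736.82 thousand.
New unemployment rate = 161.00 / 2,736.82 = 5.88%.
Change = 5.88% − 7.02% = −1.14 percentage points.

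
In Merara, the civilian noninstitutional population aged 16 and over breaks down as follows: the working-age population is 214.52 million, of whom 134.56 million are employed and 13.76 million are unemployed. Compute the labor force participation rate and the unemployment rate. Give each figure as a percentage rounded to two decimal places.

Labor force = employed + unemployed = 134.56 + 13.76 = 148.32 million.
Unemployment rate = 13.76 / 148.32 = 9.28%.
Labor force participation rate = 148.32 / 214.52 = 69.14%.

Labor force participation rate ≈ 69.14%; unemployment rate ≈ 9.28%.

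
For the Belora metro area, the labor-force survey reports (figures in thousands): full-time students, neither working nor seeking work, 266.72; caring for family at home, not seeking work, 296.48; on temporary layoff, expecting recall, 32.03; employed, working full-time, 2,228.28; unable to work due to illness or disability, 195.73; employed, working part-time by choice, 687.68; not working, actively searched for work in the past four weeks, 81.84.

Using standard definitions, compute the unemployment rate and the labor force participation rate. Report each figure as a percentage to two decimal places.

Unemployment rate ≈ 3.76%; labor force participation rate ≈ 79.97%.

Employed = 2,228.28 + 687.68 = 2,915.96 thousand.
Unemployed = 32.03 + 81.84 = 113.87 thousand (jobless and actively searching, or on temporary layoff).
Labor force = 2,915.96 + 113.87 = 3,029.83 thousand.
Not in labor force = 266.72 + 296.48 + 195.73 = 758.93 thousand (those not working and not actively searching are outside the labor force).
Civilian working-age population = 3,029.83 + 758.93 = 3,788.76 thousand.
Unemployment rate = 113.87 / 3,029.83 = 3.76%.
Labor force participation rate = 3,029.83 / 3,788.76 = 79.97%.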